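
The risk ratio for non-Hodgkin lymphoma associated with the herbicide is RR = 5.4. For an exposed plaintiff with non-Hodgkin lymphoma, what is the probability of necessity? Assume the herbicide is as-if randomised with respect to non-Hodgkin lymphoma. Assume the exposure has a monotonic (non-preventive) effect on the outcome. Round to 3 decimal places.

PN ≈ 0.815

Under exogeneity and monotonicity, PN = (RR − 1) / RR = 1 − 1/RR.
PN = (5.4 − 1) / 5.4 = 4.4 / 5.4 ≈ 0.8148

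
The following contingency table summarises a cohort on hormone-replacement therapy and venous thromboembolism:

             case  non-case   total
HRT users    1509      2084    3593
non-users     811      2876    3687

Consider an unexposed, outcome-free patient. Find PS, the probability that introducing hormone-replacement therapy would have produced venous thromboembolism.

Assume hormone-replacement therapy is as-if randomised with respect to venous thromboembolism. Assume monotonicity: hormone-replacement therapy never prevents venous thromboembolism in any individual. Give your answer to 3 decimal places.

p₁ = P(outcome | exposed) = 1509/3593 = 0.41998
p₀ = P(outcome | unexposed) = 811/3687 = 0.21996
Under exogeneity and monotonicity, PS = (p₁ − p₀) / (1 − p₀).
PS = (0.41998 − 0.21996) / (1 − 0.21996) = 0.20002 / 0.78004 ≈ 0.2564

PS ≈ 0.256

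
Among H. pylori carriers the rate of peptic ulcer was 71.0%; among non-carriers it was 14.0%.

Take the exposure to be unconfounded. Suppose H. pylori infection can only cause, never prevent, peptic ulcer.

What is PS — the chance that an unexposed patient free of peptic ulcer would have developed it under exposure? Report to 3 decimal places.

p₁ = 0.71, p₀ = 0.14.
Under exogeneity and monotonicity, PS = (p₁ − p₀) / (1 − p₀).
PS = (0.71 − 0.14) / (1 − 0.14) = 0.57 / 0.86 ≈ 0.6628

PS ≈ 0.663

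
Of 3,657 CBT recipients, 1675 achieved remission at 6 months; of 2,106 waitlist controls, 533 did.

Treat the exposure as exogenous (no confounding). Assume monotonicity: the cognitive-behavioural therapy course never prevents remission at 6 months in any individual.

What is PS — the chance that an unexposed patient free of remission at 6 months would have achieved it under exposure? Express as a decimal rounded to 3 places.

PS ≈ 0.274

p₁ = P(outcome | exposed) = 1675/3657 = 0.45803
p₀ = P(outcome | unexposed) = 533/2106 = 0.25309
Under exogeneity and monotonicity, PS = (p₁ − p₀) / (1 − p₀).
PS = (0.45803 − 0.25309) / (1 − 0.25309) = 0.20494 / 0.74691 ≈ 0.2744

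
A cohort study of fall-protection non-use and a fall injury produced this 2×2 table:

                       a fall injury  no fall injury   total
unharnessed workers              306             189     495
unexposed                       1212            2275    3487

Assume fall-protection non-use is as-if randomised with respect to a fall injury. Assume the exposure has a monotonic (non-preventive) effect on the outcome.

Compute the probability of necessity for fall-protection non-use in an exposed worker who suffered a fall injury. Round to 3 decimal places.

PN ≈ 0.438

p₁ = P(outcome | exposed) = 306/495 = 0.61818
p₀ = P(outcome | unexposed) = 1212/3487 = 0.34758
Under exogeneity and monotonicity, PN = (p₁ − p₀) / p₁.
PN = (0.61818 − 0.34758) / 0.61818 = 0.27061 / 0.61818 ≈ 0.4377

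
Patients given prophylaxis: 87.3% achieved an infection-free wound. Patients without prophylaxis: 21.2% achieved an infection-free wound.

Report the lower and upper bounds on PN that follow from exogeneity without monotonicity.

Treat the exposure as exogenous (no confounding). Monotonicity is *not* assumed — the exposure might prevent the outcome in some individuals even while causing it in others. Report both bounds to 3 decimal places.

p₁ = 0.873, p₀ = 0.212.
Under exogeneity alone the bounds on PN are max{0,(p₁−p₀)/p₁} ≤ PN ≤ min{1,(1−p₀)/p₁}.
  lower = (p₁ − p₀)/p₁ = 0.661 / 0.873 ≈ 0.7572
  upper = min{1, (1 − p₀)/p₁} = 0.788 / 0.873 ≈ 0.9026

0.757 ≤ PN ≤ 0.903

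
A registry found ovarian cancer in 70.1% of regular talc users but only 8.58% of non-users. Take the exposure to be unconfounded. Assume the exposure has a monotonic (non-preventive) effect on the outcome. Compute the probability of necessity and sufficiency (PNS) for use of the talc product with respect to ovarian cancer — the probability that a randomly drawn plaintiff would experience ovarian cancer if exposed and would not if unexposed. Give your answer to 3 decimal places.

PNS ≈ 0.615

p₁ = 0.701, p₀ = 0.0858.
Under exogeneity and monotonicity, PNS = p₁ − p₀.
PNS = 0.701 − 0.0858 = 0.6152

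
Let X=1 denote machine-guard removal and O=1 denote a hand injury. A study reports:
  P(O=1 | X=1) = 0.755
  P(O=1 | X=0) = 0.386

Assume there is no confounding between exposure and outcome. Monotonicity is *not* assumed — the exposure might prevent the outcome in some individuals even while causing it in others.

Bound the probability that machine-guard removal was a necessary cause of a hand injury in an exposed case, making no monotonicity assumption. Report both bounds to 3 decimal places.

0.489 ≤ PN ≤ 0.813

Let p₁ = 0.755, p₀ = 0.386.
Under exogeneity alone the bounds on PN are max{0,(p₁−p₀)/p₁} ≤ PN ≤ min{1,(1−p₀)/p₁}.
  lower = (p₁ − p₀)/p₁ = 0.369 / 0.755 ≈ 0.4887
  upper = min{1, (1 − p₀)/p₁} = 0.614 / 0.755 ≈ 0.8132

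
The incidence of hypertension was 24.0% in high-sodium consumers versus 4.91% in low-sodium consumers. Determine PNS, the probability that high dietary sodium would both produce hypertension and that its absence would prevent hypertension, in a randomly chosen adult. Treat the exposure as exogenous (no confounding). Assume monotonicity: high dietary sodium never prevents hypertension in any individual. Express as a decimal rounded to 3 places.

p₁ = 0.24, p₀ = 0.0491.
Under exogeneity and monotonicity, PNS = p₁ − p₀.
PNS = 0.24 − 0.0491 = 0.1909

PNS ≈ 0.191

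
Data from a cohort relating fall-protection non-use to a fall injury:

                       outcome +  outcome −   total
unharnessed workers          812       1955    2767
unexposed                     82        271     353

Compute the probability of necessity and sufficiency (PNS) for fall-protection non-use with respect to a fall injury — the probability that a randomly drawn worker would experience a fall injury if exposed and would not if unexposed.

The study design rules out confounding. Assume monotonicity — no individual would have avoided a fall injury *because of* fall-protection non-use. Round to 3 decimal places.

PNS ≈ 0.061

p₁ = P(outcome | exposed) = 812/2767 = 0.29346
p₀ = P(outcome | unexposed) = 82/353 = 0.23229
Under exogeneity and monotonicity, PNS = p₁ − p₀.
PNS = 0.29346 − 0.23229 = 0.061164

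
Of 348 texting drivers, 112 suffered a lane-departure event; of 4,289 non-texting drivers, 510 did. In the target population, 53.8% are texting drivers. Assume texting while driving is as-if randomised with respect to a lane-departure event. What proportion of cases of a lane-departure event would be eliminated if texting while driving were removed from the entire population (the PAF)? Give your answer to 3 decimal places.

PAF ≈ 0.479

p₁ = P(outcome | exposed) = 112/348 = 0.32184
p₀ = P(outcome | unexposed) = 510/4289 = 0.11891
Overall risk P(Y=1) = π·p₁ + (1−π)·p₀ = 0.538×0.32184 + 0.462×0.11891 = 0.22809.
Under exogeneity, PAF = [P(Y=1) − p₀] / P(Y=1).
PAF = (0.22809 − 0.11891) / 0.22809 ≈ 0.4787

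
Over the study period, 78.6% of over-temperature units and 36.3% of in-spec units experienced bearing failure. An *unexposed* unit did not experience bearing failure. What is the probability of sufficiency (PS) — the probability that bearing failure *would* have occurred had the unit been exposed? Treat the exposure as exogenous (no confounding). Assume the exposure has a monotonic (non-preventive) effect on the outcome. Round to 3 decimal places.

PS ≈ 0.664

p₁ = 0.786, p₀ = 0.363.
Under exogeneity and monotonicity, PS = (p₁ − p₀) / (1 − p₀).
PS = (0.786 − 0.363) / (1 − 0.363) = 0.423 / 0.637 ≈ 0.6641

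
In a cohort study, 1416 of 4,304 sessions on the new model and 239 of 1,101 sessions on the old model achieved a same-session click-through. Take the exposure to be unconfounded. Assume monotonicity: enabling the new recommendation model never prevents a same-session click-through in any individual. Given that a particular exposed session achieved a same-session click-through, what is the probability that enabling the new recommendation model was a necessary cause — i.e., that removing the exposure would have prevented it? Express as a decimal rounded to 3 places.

p₁ = P(outcome | exposed) = 1416/4304 = 0.329
p₀ = P(outcome | unexposed) = 239/1101 = 0.21708
Under exogeneity and monotonicity, PN = (p₁ − p₀) / p₁.
PN = (0.329 − 0.21708) / 0.329 = 0.11192 / 0.329 ≈ 0.3402

PN ≈ 0.340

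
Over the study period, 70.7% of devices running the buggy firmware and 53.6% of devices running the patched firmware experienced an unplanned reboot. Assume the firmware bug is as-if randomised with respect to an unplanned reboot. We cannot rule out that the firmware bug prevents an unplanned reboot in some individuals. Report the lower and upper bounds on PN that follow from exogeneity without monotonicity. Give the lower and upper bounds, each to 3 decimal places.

p₁ = 0.707, p₀ = 0.536.
Under exogeneity alone the bounds on PN are max{0,(p₁−p₀)/p₁} ≤ PN ≤ min{1,(1−p₀)/p₁}.
  lower = (p₁ − p₀)/p₁ = 0.171 / 0.707 ≈ 0.2419
  upper = min{1, (1 − p₀)/p₁} = 0.464 / 0.707 ≈ 0.6563

0.242 ≤ PN ≤ 0.656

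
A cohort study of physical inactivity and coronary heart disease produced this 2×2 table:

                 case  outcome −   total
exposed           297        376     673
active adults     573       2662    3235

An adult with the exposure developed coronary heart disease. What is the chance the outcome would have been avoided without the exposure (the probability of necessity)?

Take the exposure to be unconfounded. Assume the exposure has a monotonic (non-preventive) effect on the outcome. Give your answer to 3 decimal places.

PN ≈ 0.599

p₁ = P(outcome | exposed) = 297/673 = 0.44131
p₀ = P(outcome | unexposed) = 573/3235 = 0.17713
Under exogeneity and monotonicity, PN = (p₁ − p₀)/p₁.
PN = (0.44131 − 0.17713) / 0.44131 ≈ 0.5986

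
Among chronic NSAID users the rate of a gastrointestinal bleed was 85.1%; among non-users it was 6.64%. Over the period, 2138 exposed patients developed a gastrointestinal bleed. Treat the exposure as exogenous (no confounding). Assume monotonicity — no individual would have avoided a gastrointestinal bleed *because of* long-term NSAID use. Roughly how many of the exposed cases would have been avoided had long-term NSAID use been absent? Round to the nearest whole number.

about 1971 cases

p₁ = 0.851, p₀ = 0.0664.
PN = (p₁ − p₀)/p₁ = (0.851 − 0.0664) / 0.851 ≈ 0.92197.
Attributable cases ≈ PN × (exposed cases) = 0.92197 × 2138 ≈ 1971.18.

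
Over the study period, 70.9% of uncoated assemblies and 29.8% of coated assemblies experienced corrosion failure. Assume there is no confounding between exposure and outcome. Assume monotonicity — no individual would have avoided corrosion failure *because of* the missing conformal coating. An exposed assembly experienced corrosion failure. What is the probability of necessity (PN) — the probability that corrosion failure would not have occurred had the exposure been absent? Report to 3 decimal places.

PN ≈ 0.580

p₁ = 0.709, p₀ = 0.298.
Under exogeneity and monotonicity, PN = (p₁ − p₀) / p₁.
PN = (0.709 − 0.298) / 0.709 = 0.411 / 0.709 ≈ 0.5797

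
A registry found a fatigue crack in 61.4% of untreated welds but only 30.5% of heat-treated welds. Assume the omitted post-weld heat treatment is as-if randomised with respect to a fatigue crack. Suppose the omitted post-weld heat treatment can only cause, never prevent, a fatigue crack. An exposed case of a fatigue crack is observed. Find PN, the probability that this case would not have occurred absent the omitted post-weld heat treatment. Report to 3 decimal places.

p₁ = 0.614, p₀ = 0.305.
Under exogeneity and monotonicity, PN = (p₁ − p₀) / p₁.
PN = (0.614 − 0.305) / 0.614 = 0.309 / 0.614 ≈ 0.5033

PN ≈ 0.503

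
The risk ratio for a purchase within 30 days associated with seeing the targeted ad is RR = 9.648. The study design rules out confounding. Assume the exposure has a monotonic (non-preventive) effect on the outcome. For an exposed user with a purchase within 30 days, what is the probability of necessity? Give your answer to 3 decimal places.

PN ≈ 0.896

Under exogeneity and monotonicity, PN = (RR − 1) / RR = 1 − 1/RR.
PN = (9.648 − 1) / 9.648 = 8.648 / 9.648 ≈ 0.8964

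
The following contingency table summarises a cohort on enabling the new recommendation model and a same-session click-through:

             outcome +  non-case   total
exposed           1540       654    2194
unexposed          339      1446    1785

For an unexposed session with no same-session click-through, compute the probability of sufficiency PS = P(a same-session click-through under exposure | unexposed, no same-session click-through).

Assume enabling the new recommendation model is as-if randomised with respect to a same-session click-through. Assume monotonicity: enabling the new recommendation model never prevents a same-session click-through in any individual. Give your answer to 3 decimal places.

p₁ = P(outcome | exposed) = 1540/2194 = 0.70191
p₀ = P(outcome | unexposed) = 339/1785 = 0.18992
Under exogeneity and monotonicity, PS = (p₁ − p₀) / (1 − p₀).
PS = (0.70191 − 0.18992) / (1 − 0.18992) = 0.512 / 0.81008 ≈ 0.6320

PS ≈ 0.632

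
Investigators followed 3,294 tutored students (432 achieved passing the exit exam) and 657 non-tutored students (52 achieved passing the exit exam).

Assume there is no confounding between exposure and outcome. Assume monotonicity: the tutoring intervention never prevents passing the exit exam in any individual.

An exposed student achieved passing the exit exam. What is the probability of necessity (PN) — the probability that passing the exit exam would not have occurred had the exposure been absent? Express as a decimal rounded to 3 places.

PN ≈ 0.396

p₁ = P(outcome | exposed) = 432/3294 = 0.13115
p₀ = P(outcome | unexposed) = 52/657 = 0.079148
Under exogeneity and monotonicity, PN = (p₁ − p₀) / p₁.
PN = (0.13115 − 0.079148) / 0.13115 = 0.052 / 0.13115 ≈ 0.3965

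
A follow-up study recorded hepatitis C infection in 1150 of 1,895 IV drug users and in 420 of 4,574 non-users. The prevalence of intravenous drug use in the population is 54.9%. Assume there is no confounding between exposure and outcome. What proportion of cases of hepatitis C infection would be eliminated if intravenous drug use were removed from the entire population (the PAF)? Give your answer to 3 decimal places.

p₁ = P(outcome | exposed) = 1150/1895 = 0.60686
p₀ = P(outcome | unexposed) = 420/4574 = 0.091823
Overall risk P(Y=1) = π·p₁ + (1−π)·p₀ = 0.549×0.60686 + 0.451×0.091823 = 0.37458.
Under exogeneity, PAF = [P(Y=1) − p₀] / P(Y=1).
PAF = (0.37458 − 0.091823) / 0.37458 ≈ 0.7549

PAF ≈ 0.755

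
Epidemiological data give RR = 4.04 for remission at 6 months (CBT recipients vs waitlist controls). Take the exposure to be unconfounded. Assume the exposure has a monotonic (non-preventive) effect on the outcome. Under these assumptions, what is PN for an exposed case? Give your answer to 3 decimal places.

PN ≈ 0.752

Under exogeneity and monotonicity, PN = (RR − 1) / RR = 1 − 1/RR.
PN = (4.04 − 1) / 4.04 = 3.04 / 4.04 ≈ 0.7525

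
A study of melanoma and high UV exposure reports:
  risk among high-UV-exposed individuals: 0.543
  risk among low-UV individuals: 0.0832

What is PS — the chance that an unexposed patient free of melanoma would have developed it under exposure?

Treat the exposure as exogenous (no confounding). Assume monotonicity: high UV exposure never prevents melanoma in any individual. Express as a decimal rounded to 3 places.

PS ≈ 0.502

Let p₁ = 0.543, p₀ = 0.0832.
Under exogeneity and monotonicity, PS = (p₁ − p₀) / (1 − p₀).
PS = (0.543 − 0.0832) / (1 − 0.0832) = 0.4598 / 0.9168 ≈ 0.5015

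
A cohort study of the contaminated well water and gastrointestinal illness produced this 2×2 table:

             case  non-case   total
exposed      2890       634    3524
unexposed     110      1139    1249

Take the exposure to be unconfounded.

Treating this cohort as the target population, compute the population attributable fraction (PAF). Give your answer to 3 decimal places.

p₁ = P(outcome | exposed) = 2890/3524 = 0.82009
p₀ = P(outcome | unexposed) = 110/1249 = 0.08807
Exposure prevalence π = 3524/4773 = 0.73832; overall risk P(Y=1) = 0.62854.
Under exogeneity, PAF = [P(Y=1) − p₀]/P(Y=1).
PAF = (0.62854 − 0.08807) / 0.62854 ≈ 0.8599

PAF ≈ 0.860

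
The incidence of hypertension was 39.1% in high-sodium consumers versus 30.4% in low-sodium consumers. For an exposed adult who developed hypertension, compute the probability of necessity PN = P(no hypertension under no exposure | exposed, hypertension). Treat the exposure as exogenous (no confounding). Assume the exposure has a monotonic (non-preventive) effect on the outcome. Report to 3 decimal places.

PN ≈ 0.223

p₁ = 0.391, p₀ = 0.304.
Under exogeneity and monotonicity, PN = (p₁ − p₀) / p₁.
PN = (0.391 − 0.304) / 0.391 = 0.087 / 0.391 ≈ 0.2225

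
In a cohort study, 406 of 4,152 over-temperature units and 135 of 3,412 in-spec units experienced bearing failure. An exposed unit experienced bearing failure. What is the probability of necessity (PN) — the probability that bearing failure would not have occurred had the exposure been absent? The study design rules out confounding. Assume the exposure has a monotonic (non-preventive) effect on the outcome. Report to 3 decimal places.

p₁ = P(outcome | exposed) = 406/4152 = 0.097784
p₀ = P(outcome | unexposed) = 135/3412 = 0.039566
Under exogeneity and monotonicity, PN = (p₁ − p₀) / p₁.
PN = (0.097784 − 0.039566) / 0.097784 = 0.058218 / 0.097784 ≈ 0.5954

PN ≈ 0.595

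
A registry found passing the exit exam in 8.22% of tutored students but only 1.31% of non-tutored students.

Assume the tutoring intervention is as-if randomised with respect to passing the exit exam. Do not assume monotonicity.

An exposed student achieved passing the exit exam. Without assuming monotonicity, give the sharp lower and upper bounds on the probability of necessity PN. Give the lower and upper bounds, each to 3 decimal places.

p₁ = 0.0822, p₀ = 0.0131.
Under exogeneity alone the bounds on PN are max{0,(p₁−p₀)/p₁} ≤ PN ≤ min{1,(1−p₀)/p₁}.
  lower = (p₁ − p₀)/p₁ = 0.0691 / 0.0822 ≈ 0.8406
  upper = min{1, (1 − p₀)/p₁} = 0.9869 / 0.0822 ≈ 12.0061 → capped at 1

0.841 ≤ PN ≤ 1.000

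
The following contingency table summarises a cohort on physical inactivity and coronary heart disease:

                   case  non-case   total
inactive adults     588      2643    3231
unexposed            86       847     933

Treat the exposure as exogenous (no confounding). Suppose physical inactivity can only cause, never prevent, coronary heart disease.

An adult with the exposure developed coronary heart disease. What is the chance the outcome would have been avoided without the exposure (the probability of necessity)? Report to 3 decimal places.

PN ≈ 0.494

p₁ = P(outcome | exposed) = 588/3231 = 0.18199
p₀ = P(outcome | unexposed) = 86/933 = 0.092176
Under exogeneity and monotonicity, PN = (p₁ − p₀) / p₁.
PN = (0.18199 − 0.092176) / 0.18199 = 0.089811 / 0.18199 ≈ 0.4935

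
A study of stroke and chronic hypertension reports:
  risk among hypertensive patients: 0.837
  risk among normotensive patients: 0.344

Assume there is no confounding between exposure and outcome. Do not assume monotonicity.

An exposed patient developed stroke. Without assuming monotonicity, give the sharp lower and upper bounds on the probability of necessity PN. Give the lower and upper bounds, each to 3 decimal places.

Let p₁ = 0.837, p₀ = 0.344.
Under exogeneity alone the bounds on PN are max{0,(p₁−p₀)/p₁} ≤ PN ≤ min{1,(1−p₀)/p₁}.
  lower = (p₁ − p₀)/p₁ = 0.493 / 0.837 ≈ 0.5890
  upper = min{1, (1 − p₀)/p₁} = 0.656 / 0.837 ≈ 0.7838

0.589 ≤ PN ≤ 0.784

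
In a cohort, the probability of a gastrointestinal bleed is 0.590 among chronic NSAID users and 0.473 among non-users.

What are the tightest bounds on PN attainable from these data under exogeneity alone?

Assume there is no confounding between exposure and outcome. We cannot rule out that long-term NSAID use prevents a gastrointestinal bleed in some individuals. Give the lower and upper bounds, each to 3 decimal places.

Let p₁ = 0.59, p₀ = 0.473.
Under exogeneity alone the bounds on PN are max{0,(p₁−p₀)/p₁} ≤ PN ≤ min{1,(1−p₀)/p₁}.
  lower = (p₁ − p₀)/p₁ = 0.117 / 0.59 ≈ 0.1983
  upper = min{1, (1 − p₀)/p₁} = 0.527 / 0.59 ≈ 0.8932

0.198 ≤ PN ≤ 0.893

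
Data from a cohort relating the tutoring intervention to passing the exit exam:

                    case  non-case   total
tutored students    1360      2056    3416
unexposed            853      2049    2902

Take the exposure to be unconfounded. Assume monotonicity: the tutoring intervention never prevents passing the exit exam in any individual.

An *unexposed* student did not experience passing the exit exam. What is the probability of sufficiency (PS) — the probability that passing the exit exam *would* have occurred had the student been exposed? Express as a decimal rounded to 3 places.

PS ≈ 0.148

p₁ = P(outcome | exposed) = 1360/3416 = 0.39813
p₀ = P(outcome | unexposed) = 853/2902 = 0.29394
Under exogeneity and monotonicity, PS = (p₁ − p₀)/(1 − p₀).
PS = (0.39813 − 0.29394) / 0.70606 ≈ 0.1476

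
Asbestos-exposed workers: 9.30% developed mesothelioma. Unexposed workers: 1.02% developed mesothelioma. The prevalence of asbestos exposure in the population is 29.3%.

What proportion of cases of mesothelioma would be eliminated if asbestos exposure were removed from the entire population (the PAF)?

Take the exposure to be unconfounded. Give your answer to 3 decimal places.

PAF ≈ 0.704

p₁ = 0.093, p₀ = 0.0102.
Overall risk P(Y=1) = π·p₁ + (1−π)·p₀ = 0.293×0.093 + 0.707×0.0102 = 0.03446.
Under exogeneity, PAF = [P(Y=1) − p₀] / P(Y=1).
PAF = (0.03446 − 0.0102) / 0.03446 ≈ 0.7040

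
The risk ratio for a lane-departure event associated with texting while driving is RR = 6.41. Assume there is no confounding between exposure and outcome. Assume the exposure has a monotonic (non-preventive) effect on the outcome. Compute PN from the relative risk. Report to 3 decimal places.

PN ≈ 0.844

Under exogeneity and monotonicity, PN = (RR − 1) / RR = 1 − 1/RR.
PN = (6.41 − 1) / 6.41 = 5.41 / 6.41 ≈ 0.8440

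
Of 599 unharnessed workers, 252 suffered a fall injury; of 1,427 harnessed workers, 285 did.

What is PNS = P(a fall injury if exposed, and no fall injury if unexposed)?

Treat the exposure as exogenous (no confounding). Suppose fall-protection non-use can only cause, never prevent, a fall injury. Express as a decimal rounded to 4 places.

PNS ≈ 0.2210

p₁ = P(outcome | exposed) = 252/599 = 0.4207
p₀ = P(outcome | unexposed) = 285/1427 = 0.19972
Under exogeneity and monotonicity, PNS = p₁ − p₀.
PNS = 0.4207 − 0.19972 = 0.22098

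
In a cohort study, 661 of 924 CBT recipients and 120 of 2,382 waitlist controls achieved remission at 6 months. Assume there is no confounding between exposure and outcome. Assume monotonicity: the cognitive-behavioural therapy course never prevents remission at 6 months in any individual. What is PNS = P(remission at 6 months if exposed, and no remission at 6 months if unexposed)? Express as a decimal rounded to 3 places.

PNS ≈ 0.665

p₁ = P(outcome | exposed) = 661/924 = 0.71537
p₀ = P(outcome | unexposed) = 120/2382 = 0.050378
Under exogeneity and monotonicity, PNS = p₁ − p₀.
PNS = 0.71537 − 0.050378 = 0.66499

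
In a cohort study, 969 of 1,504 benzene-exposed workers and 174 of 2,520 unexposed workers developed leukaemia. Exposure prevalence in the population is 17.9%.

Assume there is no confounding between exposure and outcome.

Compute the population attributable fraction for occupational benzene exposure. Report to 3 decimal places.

PAF ≈ 0.599

p₁ = P(outcome | exposed) = 969/1504 = 0.64428
p₀ = P(outcome | unexposed) = 174/2520 = 0.069048
Overall risk P(Y=1) = π·p₁ + (1−π)·p₀ = 0.179×0.64428 + 0.821×0.069048 = 0.17201.
Under exogeneity, PAF = [P(Y=1) − p₀] / P(Y=1).
PAF = (0.17201 − 0.069048) / 0.17201 ≈ 0.5986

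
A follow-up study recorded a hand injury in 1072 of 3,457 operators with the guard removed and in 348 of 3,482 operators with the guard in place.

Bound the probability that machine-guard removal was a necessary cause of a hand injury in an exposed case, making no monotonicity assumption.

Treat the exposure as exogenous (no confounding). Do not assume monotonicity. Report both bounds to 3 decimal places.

p₁ = P(outcome | exposed) = 1072/3457 = 0.3101
p₀ = P(outcome | unexposed) = 348/3482 = 0.099943
Under exogeneity alone the bounds on PN are max{0,(p₁−p₀)/p₁} ≤ PN ≤ min{1,(1−p₀)/p₁}.
  lower = (p₁ − p₀)/p₁ = 0.21015 / 0.3101 ≈ 0.6777
  upper = min{1, (1 − p₀)/p₁} = 0.90006 / 0.3101 ≈ 2.9025 → capped at 1

0.678 ≤ PN ≤ 1.000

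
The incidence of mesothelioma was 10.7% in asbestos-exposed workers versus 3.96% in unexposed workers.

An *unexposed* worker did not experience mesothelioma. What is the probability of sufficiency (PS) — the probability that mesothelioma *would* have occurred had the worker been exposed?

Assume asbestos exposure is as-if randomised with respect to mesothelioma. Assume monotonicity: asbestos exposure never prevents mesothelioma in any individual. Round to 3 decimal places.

PS ≈ 0.070

p₁ = 0.107, p₀ = 0.0396.
Under exogeneity and monotonicity, PS = (p₁ − p₀) / (1 − p₀).
PS = (0.107 − 0.0396) / (1 − 0.0396) = 0.0674 / 0.9604 ≈ 0.0702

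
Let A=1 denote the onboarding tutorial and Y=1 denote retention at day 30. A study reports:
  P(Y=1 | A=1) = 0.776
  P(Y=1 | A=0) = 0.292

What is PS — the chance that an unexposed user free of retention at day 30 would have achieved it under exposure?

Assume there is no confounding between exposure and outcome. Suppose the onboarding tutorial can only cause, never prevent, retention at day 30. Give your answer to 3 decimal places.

PS ≈ 0.684

Let p₁ = 0.776, p₀ = 0.292.
Under exogeneity and monotonicity, PS = (p₁ − p₀) / (1 − p₀).
PS = (0.776 − 0.292) / (1 − 0.292) = 0.484 / 0.708 ≈ 0.6836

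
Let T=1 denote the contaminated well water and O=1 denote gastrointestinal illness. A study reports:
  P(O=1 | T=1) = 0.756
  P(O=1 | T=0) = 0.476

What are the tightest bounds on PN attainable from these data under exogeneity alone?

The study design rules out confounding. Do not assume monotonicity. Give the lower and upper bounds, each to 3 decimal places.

0.370 ≤ PN ≤ 0.693

Let p₁ = 0.756, p₀ = 0.476.
Under exogeneity alone the bounds on PN are max{0,(p₁−p₀)/p₁} ≤ PN ≤ min{1,(1−p₀)/p₁}.
  lower = (p₁ − p₀)/p₁ = 0.28 / 0.756 ≈ 0.3704
  upper = min{1, (1 − p₀)/p₁} = 0.524 / 0.756 ≈ 0.6931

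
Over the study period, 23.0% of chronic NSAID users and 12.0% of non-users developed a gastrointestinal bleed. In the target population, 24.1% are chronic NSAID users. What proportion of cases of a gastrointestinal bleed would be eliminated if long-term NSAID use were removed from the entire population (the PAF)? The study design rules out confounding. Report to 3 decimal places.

p₁ = 0.23, p₀ = 0.12.
Overall risk P(Y=1) = π·p₁ + (1−π)·p₀ = 0.241×0.23 + 0.759×0.12 = 0.14651.
Under exogeneity, PAF = [P(Y=1) − p₀] / P(Y=1).
PAF = (0.14651 − 0.12) / 0.14651 ≈ 0.1809

PAF ≈ 0.181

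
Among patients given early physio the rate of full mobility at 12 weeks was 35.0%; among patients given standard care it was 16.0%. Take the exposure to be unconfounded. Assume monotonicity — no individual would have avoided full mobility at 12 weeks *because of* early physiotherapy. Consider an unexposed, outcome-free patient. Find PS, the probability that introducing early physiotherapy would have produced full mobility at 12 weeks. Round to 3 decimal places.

PS ≈ 0.226

p₁ = 0.35, p₀ = 0.16.
Under exogeneity and monotonicity, PS = (p₁ − p₀) / (1 − p₀).
PS = (0.35 − 0.16) / (1 − 0.16) = 0.19 / 0.84 ≈ 0.2262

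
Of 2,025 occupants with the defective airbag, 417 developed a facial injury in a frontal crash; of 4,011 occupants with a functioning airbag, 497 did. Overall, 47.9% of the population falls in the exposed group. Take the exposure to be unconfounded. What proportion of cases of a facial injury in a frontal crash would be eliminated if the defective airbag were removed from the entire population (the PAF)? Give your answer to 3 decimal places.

PAF ≈ 0.241

p₁ = P(outcome | exposed) = 417/2025 = 0.20593
p₀ = P(outcome | unexposed) = 497/4011 = 0.12391
Overall risk P(Y=1) = π·p₁ + (1−π)·p₀ = 0.479×0.20593 + 0.521×0.12391 = 0.1632.
Under exogeneity, PAF = [P(Y=1) − p₀] / P(Y=1).
PAF = (0.1632 − 0.12391) / 0.1632 ≈ 0.2407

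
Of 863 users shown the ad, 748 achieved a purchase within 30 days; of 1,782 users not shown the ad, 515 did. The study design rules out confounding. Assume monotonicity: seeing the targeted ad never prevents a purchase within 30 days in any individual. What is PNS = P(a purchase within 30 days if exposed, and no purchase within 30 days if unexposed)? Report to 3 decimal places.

PNS ≈ 0.578

p₁ = P(outcome | exposed) = 748/863 = 0.86674
p₀ = P(outcome | unexposed) = 515/1782 = 0.289
Under exogeneity and monotonicity, PNS = p₁ − p₀.
PNS = 0.86674 − 0.289 = 0.57774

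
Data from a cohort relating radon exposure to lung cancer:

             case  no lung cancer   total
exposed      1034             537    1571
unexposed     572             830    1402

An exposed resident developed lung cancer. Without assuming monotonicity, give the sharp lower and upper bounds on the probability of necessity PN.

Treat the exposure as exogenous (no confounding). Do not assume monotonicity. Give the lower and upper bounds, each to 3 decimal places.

p₁ = P(outcome | exposed) = 1034/1571 = 0.65818
p₀ = P(outcome | unexposed) = 572/1402 = 0.40799
Under exogeneity alone the bounds on PN are max{0,(p₁−p₀)/p₁} ≤ PN ≤ min{1,(1−p₀)/p₁}.
  lower = (p₁ − p₀)/p₁ = 0.25019 / 0.65818 ≈ 0.3801
  upper = min{1, (1 − p₀)/p₁} = 0.59201 / 0.65818 ≈ 0.8995

0.380 ≤ PN ≤ 0.899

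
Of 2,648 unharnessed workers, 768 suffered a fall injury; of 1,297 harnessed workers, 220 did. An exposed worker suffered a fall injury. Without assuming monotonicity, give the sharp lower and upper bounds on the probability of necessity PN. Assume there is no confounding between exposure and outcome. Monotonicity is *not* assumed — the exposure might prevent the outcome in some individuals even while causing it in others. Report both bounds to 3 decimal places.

p₁ = P(outcome | exposed) = 768/2648 = 0.29003
p₀ = P(outcome | unexposed) = 220/1297 = 0.16962
Under exogeneity alone the bounds on PN are max{0,(p₁−p₀)/p₁} ≤ PN ≤ min{1,(1−p₀)/p₁}.
  lower = (p₁ − p₀)/p₁ = 0.12041 / 0.29003 ≈ 0.4152
  upper = min{1, (1 − p₀)/p₁} = 0.83038 / 0.29003 ≈ 2.8631 → capped at 1

0.415 ≤ PN ≤ 1.000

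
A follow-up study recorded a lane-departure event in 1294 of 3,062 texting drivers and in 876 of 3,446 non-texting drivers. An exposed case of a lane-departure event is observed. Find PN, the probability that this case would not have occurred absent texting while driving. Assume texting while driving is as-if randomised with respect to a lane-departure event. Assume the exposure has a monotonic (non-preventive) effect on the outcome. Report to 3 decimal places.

p₁ = P(outcome | exposed) = 1294/3062 = 0.4226
p₀ = P(outcome | unexposed) = 876/3446 = 0.25421
Under exogeneity and monotonicity, PN = (p₁ − p₀) / p₁.
PN = (0.4226 − 0.25421) / 0.4226 = 0.16839 / 0.4226 ≈ 0.3985

PN ≈ 0.398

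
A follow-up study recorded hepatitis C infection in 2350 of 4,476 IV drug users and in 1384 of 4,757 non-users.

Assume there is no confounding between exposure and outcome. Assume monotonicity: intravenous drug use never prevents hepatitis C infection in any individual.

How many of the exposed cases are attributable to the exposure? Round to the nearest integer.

about 1048 cases

p₁ = P(outcome | exposed) = 2350/4476 = 0.52502
p₀ = P(outcome | unexposed) = 1384/4757 = 0.29094
PN = (p₁ − p₀)/p₁ = (0.52502 − 0.29094) / 0.52502 ≈ 0.44585.
Attributable cases ≈ PN × (exposed cases) = 0.44585 × 2350 ≈ 1047.75.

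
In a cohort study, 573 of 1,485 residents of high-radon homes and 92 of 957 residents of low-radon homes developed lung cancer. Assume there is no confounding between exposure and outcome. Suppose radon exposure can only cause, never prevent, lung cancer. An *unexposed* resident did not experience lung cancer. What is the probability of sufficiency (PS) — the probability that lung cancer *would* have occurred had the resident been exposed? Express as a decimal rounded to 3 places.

PS ≈ 0.321

p₁ = P(outcome | exposed) = 573/1485 = 0.38586
p₀ = P(outcome | unexposed) = 92/957 = 0.096134
Under exogeneity and monotonicity, PS = (p₁ − p₀) / (1 − p₀).
PS = (0.38586 − 0.096134) / (1 − 0.096134) = 0.28972 / 0.90387 ≈ 0.3205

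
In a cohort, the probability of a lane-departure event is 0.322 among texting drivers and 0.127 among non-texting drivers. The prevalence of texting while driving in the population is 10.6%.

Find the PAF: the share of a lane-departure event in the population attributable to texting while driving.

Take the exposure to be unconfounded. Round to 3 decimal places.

PAF ≈ 0.140

Let p₁ = 0.322, p₀ = 0.127.
Overall risk P(Y=1) = π·p₁ + (1−π)·p₀ = 0.106×0.322 + 0.894×0.127 = 0.14767.
Under exogeneity, PAF = [P(Y=1) − p₀] / P(Y=1).
PAF = (0.14767 − 0.127) / 0.14767 ≈ 0.1400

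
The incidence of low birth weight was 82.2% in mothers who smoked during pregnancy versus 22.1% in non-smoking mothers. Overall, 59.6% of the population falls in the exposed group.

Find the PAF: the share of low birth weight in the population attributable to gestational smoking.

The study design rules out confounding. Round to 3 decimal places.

PAF ≈ 0.618

p₁ = 0.822, p₀ = 0.221.
Overall risk P(Y=1) = π·p₁ + (1−π)·p₀ = 0.596×0.822 + 0.404×0.221 = 0.5792.
Under exogeneity, PAF = [P(Y=1) − p₀] / P(Y=1).
PAF = (0.5792 − 0.221) / 0.5792 ≈ 0.6184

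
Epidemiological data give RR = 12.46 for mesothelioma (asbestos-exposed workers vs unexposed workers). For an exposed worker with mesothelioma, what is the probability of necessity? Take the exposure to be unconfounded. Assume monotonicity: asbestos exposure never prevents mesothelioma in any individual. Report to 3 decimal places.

Under exogeneity and monotonicity, PN = (RR − 1) / RR = 1 − 1/RR.
PN = (12.46 − 1) / 12.46 = 11.46 / 12.46 ≈ 0.9197

PN ≈ 0.920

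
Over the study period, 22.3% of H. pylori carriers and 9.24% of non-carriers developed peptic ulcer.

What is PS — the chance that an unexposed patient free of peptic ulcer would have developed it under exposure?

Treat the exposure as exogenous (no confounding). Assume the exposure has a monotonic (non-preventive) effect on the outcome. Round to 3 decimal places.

PS ≈ 0.144

p₁ = 0.223, p₀ = 0.0924.
Under exogeneity and monotonicity, PS = (p₁ − p₀) / (1 − p₀).
PS = (0.223 − 0.0924) / (1 − 0.0924) = 0.1306 / 0.9076 ≈ 0.1439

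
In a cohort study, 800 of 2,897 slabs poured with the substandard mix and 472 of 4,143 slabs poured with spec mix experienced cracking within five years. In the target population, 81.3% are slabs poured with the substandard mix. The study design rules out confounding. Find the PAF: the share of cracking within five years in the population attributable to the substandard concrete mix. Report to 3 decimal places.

PAF ≈ 0.537

p₁ = P(outcome | exposed) = 800/2897 = 0.27615
p₀ = P(outcome | unexposed) = 472/4143 = 0.11393
Overall risk P(Y=1) = π·p₁ + (1−π)·p₀ = 0.813×0.27615 + 0.187×0.11393 = 0.24581.
Under exogeneity, PAF = [P(Y=1) − p₀] / P(Y=1).
PAF = (0.24581 − 0.11393) / 0.24581 ≈ 0.5365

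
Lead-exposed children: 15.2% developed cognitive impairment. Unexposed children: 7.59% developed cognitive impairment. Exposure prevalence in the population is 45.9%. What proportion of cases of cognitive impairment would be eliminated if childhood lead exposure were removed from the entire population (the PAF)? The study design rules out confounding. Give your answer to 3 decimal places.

p₁ = 0.152, p₀ = 0.0759.
Overall risk P(Y=1) = π·p₁ + (1−π)·p₀ = 0.459×0.152 + 0.541×0.0759 = 0.11083.
Under exogeneity, PAF = [P(Y=1) − p₀] / P(Y=1).
PAF = (0.11083 − 0.0759) / 0.11083 ≈ 0.3152

PAF ≈ 0.315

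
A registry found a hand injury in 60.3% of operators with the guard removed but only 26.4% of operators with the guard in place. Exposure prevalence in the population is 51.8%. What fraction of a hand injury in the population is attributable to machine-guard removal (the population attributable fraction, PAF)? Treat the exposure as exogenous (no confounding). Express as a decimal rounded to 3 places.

p₁ = 0.603, p₀ = 0.264.
Overall risk P(Y=1) = π·p₁ + (1−π)·p₀ = 0.518×0.603 + 0.482×0.264 = 0.4396.
Under exogeneity, PAF = [P(Y=1) − p₀] / P(Y=1).
PAF = (0.4396 − 0.264) / 0.4396 ≈ 0.3995

PAF ≈ 0.399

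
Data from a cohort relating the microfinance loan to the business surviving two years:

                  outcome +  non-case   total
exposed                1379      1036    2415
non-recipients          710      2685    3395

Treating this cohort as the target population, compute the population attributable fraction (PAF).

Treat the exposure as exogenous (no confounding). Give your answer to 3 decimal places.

p₁ = P(outcome | exposed) = 1379/2415 = 0.57101
p₀ = P(outcome | unexposed) = 710/3395 = 0.20913
Exposure prevalence π = 2415/5810 = 0.41566; overall risk P(Y=1) = 0.35955.
Under exogeneity, PAF = [P(Y=1) − p₀]/P(Y=1).
PAF = (0.35955 − 0.20913) / 0.35955 ≈ 0.4184

PAF ≈ 0.418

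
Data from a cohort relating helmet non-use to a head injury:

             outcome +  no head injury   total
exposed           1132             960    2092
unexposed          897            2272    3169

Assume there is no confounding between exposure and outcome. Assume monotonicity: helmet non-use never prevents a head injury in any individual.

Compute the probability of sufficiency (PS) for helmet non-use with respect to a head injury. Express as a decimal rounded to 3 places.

p₁ = P(outcome | exposed) = 1132/2092 = 0.54111
p₀ = P(outcome | unexposed) = 897/3169 = 0.28305
Under exogeneity and monotonicity, PS = (p₁ − p₀)/(1 − p₀).
PS = (0.54111 − 0.28305) / 0.71695 ≈ 0.3599

PS ≈ 0.360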